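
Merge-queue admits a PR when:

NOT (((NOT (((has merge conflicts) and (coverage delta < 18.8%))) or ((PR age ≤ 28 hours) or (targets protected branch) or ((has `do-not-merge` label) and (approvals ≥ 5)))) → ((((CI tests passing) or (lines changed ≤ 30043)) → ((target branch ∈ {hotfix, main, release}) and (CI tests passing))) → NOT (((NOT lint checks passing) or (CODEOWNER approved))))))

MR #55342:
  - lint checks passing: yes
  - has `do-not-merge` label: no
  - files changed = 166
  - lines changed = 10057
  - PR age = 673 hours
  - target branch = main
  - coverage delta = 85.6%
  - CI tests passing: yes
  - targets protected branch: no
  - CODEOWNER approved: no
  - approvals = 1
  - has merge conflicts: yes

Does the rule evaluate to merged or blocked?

Blocked

Atomic conditions:
  has merge conflicts: yes → true
  coverage delta < 18.8%: 85.6 < 18.8 is false
  PR age ≤ 28 hours: 673 ≤ 28 is false
  targets protected branch: no → false
  has `do-not-merge` label: no → false
  approvals ≥ 5: 1 ≥ 5 is false
  CI tests passing: yes → true
  lines changed ≤ 30043: 10057 ≤ 30043 is true
  target branch ∈ {hotfix, main, release}: main is in the set → true
  NOT lint checks passing: yes → false
  CODEOWNER approved: no → false
Combine:
[1.1.1.1] true AND false = false
[1.1.1] NOT false = true
[1.1.2.3] false AND false = false
[1.1.2] false OR false OR false = false
[1.1] true OR false = true
[1.2.1.1] true OR true = true
[1.2.1.2] true AND true = true
[1.2.1] true → true = true
[1.2.2.1] false OR false = false
[1.2.2] NOT false = true
[1.2] true → true = true
[1] true → true = true
[root] NOT true = false
Overall: false → blocked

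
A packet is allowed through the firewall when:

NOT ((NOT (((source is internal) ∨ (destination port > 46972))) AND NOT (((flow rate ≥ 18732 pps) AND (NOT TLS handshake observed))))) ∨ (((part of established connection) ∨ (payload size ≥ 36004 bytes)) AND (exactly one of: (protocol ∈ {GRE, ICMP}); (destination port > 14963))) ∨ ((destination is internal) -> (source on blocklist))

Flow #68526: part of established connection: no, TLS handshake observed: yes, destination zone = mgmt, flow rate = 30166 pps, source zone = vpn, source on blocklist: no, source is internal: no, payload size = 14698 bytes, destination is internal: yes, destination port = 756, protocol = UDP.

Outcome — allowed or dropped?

Dropped

Atomic conditions:
  source is internal: no → false
  destination port > 46972: 756 > 46972 is false
  flow rate ≥ 18732 pps: 30166 ≥ 18732 is true
  NOT TLS handshake observed: yes → false
  part of established connection: no → false
  payload size ≥ 36004 bytes: 14698 ≥ 36004 is false
  protocol ∈ {GRE, ICMP}: UDP is not in the set → false
  destination port > 14963: 756 > 14963 is false
  destination is internal: yes → true
  source on blocklist: no → false
Combine:
[1.1.1.1] false OR false = false
[1.1.1] NOT false = true
[1.1.2.1] true AND false = false
[1.1.2] NOT false = true
[1.1] true AND true = true
[1] NOT true = false
[2.1] false OR false = false
[2.2] exactly-one(false, false) = false
[2] false AND false = false
[3] true → false = false
[root] false OR false OR false = false
Overall: false → dropped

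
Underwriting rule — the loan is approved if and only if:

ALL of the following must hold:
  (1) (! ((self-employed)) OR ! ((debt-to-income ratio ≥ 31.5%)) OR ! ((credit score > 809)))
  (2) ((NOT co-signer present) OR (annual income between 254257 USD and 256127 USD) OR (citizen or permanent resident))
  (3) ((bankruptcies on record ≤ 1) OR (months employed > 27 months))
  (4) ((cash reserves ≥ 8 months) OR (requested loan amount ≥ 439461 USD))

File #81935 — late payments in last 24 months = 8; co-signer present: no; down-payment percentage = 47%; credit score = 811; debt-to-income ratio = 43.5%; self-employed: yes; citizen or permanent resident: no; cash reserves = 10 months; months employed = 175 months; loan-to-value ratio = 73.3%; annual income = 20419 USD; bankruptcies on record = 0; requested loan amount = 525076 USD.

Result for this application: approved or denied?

Atomic conditions:
  self-employed: yes → true
  debt-to-income ratio ≥ 31.5%: 43.5 ≥ 31.5 is true
  credit score > 809: 811 > 809 is true
  NOT co-signer present: no → true
  annual income between 254257 USD and 256127 USD: 20419 in [254257, 256127] is false
  citizen or permanent resident: no → false
  bankruptcies on record ≤ 1: 0 ≤ 1 is true
  months employed > 27 months: 175 > 27 is true
  cash reserves ≥ 8 months: 10 ≥ 8 is true
  requested loan amount ≥ 439461 USD: 525076 ≥ 439461 is true
Combine:
[1.1] NOT true = false
[1.2] NOT true = false
[1.3] NOT true = false
[1] false OR false OR false = false
[2] true OR false OR false = true
[3] true OR true = true
[4] true OR true = true
[root] false AND true AND true AND true = false
Overall: false → denied

Denied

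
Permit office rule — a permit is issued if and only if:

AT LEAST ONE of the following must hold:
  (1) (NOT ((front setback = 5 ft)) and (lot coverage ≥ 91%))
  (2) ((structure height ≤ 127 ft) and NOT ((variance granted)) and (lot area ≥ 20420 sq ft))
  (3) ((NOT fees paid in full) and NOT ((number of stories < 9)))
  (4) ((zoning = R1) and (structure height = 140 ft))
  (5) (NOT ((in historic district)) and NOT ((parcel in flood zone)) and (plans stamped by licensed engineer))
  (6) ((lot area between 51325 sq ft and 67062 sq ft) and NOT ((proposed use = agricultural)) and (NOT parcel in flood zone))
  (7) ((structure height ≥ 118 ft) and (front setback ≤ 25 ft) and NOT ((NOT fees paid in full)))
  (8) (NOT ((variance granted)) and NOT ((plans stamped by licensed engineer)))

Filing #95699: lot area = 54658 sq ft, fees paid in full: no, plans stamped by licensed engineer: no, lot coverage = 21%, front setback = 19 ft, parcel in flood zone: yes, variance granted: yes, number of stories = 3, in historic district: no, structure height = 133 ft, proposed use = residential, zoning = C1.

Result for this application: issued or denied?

Atomic conditions:
  front setback = 5 ft: 19 == 5 is false
  lot coverage ≥ 91%: 21 ≥ 91 is false
  structure height ≤ 127 ft: 133 ≤ 127 is false
  variance granted: yes → true
  lot area ≥ 20420 sq ft: 54658 ≥ 20420 is true
  NOT fees paid in full: no → true
  number of stories < 9: 3 < 9 is true
  zoning = R1: C1 == R1 is false
  structure height = 140 ft: 133 == 140 is false
  in historic district: no → false
  parcel in flood zone: yes → true
  plans stamped by licensed engineer: no → false
  lot area between 51325 sq ft and 67062 sq ft: 54658 in [51325, 67062] is true
  proposed use = agricultural: residential == agricultural is false
  NOT parcel in flood zone: yes → false
  structure height ≥ 118 ft: 133 ≥ 118 is true
  front setback ≤ 25 ft: 19 ≤ 25 is true
Combine:
[1.1] NOT false = true
[1] true AND false = false
[2.2] NOT true = false
[2] false AND false AND true = false
[3.2] NOT true = false
[3] true AND false = false
[4] false AND false = false
[5.1] NOT false = true
[5.2] NOT true = false
[5] true AND false AND false = false
[6.2] NOT false = true
[6] true AND true AND false = false
[7.3] NOT true = false
[7] true AND true AND false = false
[8.1] NOT true = false
[8.2] NOT false = true
[8] false AND true = false
[root] false OR false OR false OR false OR false OR false OR false OR false = false
Overall: false → denied

Denied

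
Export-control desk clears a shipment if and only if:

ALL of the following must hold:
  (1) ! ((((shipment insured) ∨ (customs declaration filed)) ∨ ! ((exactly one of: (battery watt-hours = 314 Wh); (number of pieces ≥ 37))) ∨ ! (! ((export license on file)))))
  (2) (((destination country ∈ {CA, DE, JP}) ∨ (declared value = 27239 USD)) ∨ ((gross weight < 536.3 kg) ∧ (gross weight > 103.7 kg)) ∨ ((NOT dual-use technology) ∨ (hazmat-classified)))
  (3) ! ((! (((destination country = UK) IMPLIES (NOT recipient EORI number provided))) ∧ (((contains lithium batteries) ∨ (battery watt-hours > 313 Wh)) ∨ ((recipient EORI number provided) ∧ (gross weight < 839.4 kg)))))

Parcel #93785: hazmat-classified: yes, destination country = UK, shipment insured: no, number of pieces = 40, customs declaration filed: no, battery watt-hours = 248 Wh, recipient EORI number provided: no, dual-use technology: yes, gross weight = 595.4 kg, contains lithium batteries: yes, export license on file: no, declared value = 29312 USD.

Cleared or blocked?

Atomic conditions:
  shipment insured: no → false
  customs declaration filed: no → false
  battery watt-hours = 314 Wh: 248 == 314 is false
  number of pieces ≥ 37: 40 ≥ 37 is true
  export license on file: no → false
  destination country ∈ {CA, DE, JP}: UK is not in the set → false
  declared value = 27239 USD: 29312 == 27239 is false
  gross weight < 536.3 kg: 595.4 < 536.3 is false
  gross weight > 103.7 kg: 595.4 > 103.7 is true
  NOT dual-use technology: yes → false
  hazmat-classified: yes → true
  destination country = UK: UK == UK is true
  NOT recipient EORI number provided: no → true
  contains lithium batteries: yes → true
  battery watt-hours > 313 Wh: 248 > 313 is false
  recipient EORI number provided: no → false
  gross weight < 839.4 kg: 595.4 < 839.4 is true
Combine:
[1.1.1] false OR false = false
[1.1.2.1] exactly-one(false, true) = true
[1.1.2] NOT true = false
[1.1.3.1] NOT false = true
[1.1.3] NOT true = false
[1.1] false OR false OR false = false
[1] NOT false = true
[2.1] false OR false = false
[2.2] false AND true = false
[2.3] false OR true = true
[2] false OR false OR true = true
[3.1.1.1] true → true = true
[3.1.1] NOT true = false
[3.1.2.1] true OR false = true
[3.1.2.2] false AND true = false
[3.1.2] true OR false = true
[3.1] false AND true = false
[3] NOT false = true
[root] true AND true AND true = true
Overall: true → cleared

Cleared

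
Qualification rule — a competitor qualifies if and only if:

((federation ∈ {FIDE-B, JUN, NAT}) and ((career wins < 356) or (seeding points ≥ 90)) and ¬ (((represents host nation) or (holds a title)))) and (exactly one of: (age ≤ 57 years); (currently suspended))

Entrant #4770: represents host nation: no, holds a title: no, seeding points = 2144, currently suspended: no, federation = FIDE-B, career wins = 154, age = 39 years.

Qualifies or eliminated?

Atomic conditions:
  federation ∈ {FIDE-B, JUN, NAT}: FIDE-B is in the set → true
  career wins < 356: 154 < 356 is true
  seeding points ≥ 90: 2144 ≥ 90 is true
  represents host nation: no → false
  holds a title: no → false
  age ≤ 57 years: 39 ≤ 57 is true
  currently suspended: no → false
Combine:
[1.2] true OR true = true
[1.3.1] false OR false = false
[1.3] NOT false = true
[1] true AND true AND true = true
[2] exactly-one(true, false) = true
[root] true AND true = true
Overall: true → qualifies

Qualifies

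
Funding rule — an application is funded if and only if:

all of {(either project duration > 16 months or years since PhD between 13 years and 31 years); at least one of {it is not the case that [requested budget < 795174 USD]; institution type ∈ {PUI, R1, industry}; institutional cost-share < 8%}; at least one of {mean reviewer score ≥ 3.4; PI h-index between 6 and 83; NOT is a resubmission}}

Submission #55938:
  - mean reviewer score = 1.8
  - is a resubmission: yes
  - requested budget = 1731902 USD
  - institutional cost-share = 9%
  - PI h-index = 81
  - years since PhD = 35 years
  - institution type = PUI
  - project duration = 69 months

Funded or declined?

Atomic conditions:
  project duration > 16 months: 69 > 16 is true
  years since PhD between 13 years and 31 years: 35 in [13, 31] is false
  requested budget < 795174 USD: 1731902 < 795174 is false
  institution type ∈ {PUI, R1, industry}: PUI is in the set → true
  institutional cost-share < 8%: 9 < 8 is false
  mean reviewer score ≥ 3.4: 1.8 ≥ 3.4 is false
  PI h-index between 6 and 83: 81 in [6, 83] is true
  NOT is a resubmission: yes → false
Combine:
[1] true OR false = true
[2.1] NOT false = true
[2] true OR true OR false = true
[3] false OR true OR false = true
[root] true AND true AND true = true
Overall: true → funded

Funded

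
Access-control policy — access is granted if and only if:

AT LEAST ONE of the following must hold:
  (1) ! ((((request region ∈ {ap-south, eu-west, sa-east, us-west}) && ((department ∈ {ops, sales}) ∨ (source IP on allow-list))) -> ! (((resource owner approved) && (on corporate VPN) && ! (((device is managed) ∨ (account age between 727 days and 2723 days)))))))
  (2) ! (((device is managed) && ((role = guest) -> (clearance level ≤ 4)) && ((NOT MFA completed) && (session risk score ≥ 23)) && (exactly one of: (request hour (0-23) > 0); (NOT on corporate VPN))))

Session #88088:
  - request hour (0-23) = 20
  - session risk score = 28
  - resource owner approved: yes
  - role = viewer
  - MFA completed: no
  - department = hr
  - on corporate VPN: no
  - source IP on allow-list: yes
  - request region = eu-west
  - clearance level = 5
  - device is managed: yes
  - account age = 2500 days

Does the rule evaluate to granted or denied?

Granted

Atomic conditions:
  request region ∈ {ap-south, eu-west, sa-east, us-west}: eu-west is in the set → true
  department ∈ {ops, sales}: hr is not in the set → false
  source IP on allow-list: yes → true
  resource owner approved: yes → true
  on corporate VPN: no → false
  device is managed: yes → true
  account age between 727 days and 2723 days: 2500 in [727, 2723] is true
  role = guest: viewer == guest is false
  clearance level ≤ 4: 5 ≤ 4 is false
  NOT MFA completed: no → true
  session risk score ≥ 23: 28 ≥ 23 is true
  request hour (0-23) > 0: 20 > 0 is true
  NOT on corporate VPN: no → true
Combine:
[1.1.1.2] false OR true = true
[1.1.1] true AND true = true
[1.1.2.1.3.1] true OR true = true
[1.1.2.1.3] NOT true = false
[1.1.2.1] true AND false AND false = false
[1.1.2] NOT false = true
[1.1] true → true = true
[1] NOT true = false
[2.1.2] false → false (antecedent false ⇒ implication holds) = true
[2.1.3] true AND true = true
[2.1.4] exactly-one(true, true) = false
[2.1] true AND true AND true AND false = false
[2] NOT false = true
[root] false OR true = true
Overall: true → granted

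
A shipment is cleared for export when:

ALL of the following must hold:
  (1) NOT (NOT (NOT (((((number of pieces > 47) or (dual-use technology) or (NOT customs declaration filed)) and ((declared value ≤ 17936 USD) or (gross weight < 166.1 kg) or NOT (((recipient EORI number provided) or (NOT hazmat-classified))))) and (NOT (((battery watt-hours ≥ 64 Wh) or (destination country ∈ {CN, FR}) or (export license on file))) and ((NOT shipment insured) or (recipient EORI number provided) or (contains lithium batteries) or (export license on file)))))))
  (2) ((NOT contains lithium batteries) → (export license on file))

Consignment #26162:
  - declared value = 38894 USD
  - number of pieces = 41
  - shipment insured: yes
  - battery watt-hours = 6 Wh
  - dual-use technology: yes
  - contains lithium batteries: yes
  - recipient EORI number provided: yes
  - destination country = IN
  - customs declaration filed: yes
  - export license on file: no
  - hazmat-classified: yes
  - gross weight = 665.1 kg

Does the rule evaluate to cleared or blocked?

Atomic conditions:
  number of pieces > 47: 41 > 47 is false
  dual-use technology: yes → true
  NOT customs declaration filed: yes → false
  declared value ≤ 17936 USD: 38894 ≤ 17936 is false
  gross weight < 166.1 kg: 665.1 < 166.1 is false
  recipient EORI number provided: yes → true
  NOT hazmat-classified: yes → false
  battery watt-hours ≥ 64 Wh: 6 ≥ 64 is false
  destination country ∈ {CN, FR}: IN is not in the set → false
  export license on file: no → false
  NOT shipment insured: yes → false
  contains lithium batteries: yes → true
  NOT contains lithium batteries: yes → false
Combine:
[1.1.1.1.1.1] false OR true OR false = true
[1.1.1.1.1.2.3.1] true OR false = true
[1.1.1.1.1.2.3] NOT true = false
[1.1.1.1.1.2] false OR false OR false = false
[1.1.1.1.1] true AND false = false
[1.1.1.1.2.1.1] false OR false OR false = false
[1.1.1.1.2.1] NOT false = true
[1.1.1.1.2.2] false OR true OR true OR false = true
[1.1.1.1.2] true AND true = true
[1.1.1.1] false AND true = false
[1.1.1] NOT false = true
[1.1] NOT true = false
[1] NOT false = true
[2] false → false (antecedent false ⇒ implication holds) = true
[root] true AND true = true
Overall: true → cleared

Cleared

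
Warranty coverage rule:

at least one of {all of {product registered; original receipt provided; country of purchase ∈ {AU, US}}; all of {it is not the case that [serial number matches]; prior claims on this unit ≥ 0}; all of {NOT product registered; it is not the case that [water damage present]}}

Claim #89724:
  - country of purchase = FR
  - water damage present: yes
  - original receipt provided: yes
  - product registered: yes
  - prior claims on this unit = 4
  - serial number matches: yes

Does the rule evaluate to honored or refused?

Atomic conditions:
  product registered: yes → true
  original receipt provided: yes → true
  country of purchase ∈ {AU, US}: FR is not in the set → false
  serial number matches: yes → true
  prior claims on this unit ≥ 0: 4 ≥ 0 is true
  NOT product registered: yes → false
  water damage present: yes → true
Combine:
[1] true AND true AND false = false
[2.1] NOT true = false
[2] false AND true = false
[3.2] NOT true = false
[3] false AND false = false
[root] false OR false OR false = false
Overall: false → refused

Refused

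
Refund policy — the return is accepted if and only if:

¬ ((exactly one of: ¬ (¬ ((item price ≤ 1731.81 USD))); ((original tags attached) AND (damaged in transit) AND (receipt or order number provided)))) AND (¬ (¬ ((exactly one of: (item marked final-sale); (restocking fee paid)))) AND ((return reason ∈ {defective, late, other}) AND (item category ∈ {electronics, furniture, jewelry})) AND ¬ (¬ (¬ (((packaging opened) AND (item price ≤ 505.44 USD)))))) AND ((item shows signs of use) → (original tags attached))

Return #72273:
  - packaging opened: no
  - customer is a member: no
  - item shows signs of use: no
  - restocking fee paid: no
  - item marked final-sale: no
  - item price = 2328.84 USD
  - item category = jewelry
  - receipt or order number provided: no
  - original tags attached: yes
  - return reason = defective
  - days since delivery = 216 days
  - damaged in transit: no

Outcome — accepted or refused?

Atomic conditions:
  item price ≤ 1731.81 USD: 2328.84 ≤ 1731.81 is false
  original tags attached: yes → true
  damaged in transit: no → false
  receipt or order number provided: no → false
  item marked final-sale: no → false
  restocking fee paid: no → false
  return reason ∈ {defective, late, other}: defective is in the set → true
  item category ∈ {electronics, furniture, jewelry}: jewelry is in the set → true
  packaging opened: no → false
  item price ≤ 505.44 USD: 2328.84 ≤ 505.44 is false
  item shows signs of use: no → false
Combine:
[1.1.1.1] NOT false = true
[1.1.1] NOT true = false
[1.1.2] true AND false AND false = false
[1.1] exactly-one(false, false) = false
[1] NOT false = true
[2.1.1.1] exactly-one(false, false) = false
[2.1.1] NOT false = true
[2.1] NOT true = false
[2.2] true AND true = true
[2.3.1.1.1] false AND false = false
[2.3.1.1] NOT false = true
[2.3.1] NOT true = false
[2.3] NOT false = true
[2] false AND true AND true = false
[3] false → true (antecedent false ⇒ implication holds) = true
[root] true AND false AND true = false
Overall: false → refused

Refused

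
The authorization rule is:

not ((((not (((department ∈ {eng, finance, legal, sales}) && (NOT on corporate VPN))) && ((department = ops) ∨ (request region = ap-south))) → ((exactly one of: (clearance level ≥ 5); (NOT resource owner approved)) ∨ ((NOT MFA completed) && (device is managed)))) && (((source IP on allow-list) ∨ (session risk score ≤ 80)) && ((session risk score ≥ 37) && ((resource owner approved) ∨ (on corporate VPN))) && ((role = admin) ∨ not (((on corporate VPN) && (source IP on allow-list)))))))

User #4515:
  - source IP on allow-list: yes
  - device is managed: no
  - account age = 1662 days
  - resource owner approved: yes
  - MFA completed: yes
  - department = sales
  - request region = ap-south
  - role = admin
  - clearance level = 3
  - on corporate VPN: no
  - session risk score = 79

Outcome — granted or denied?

Atomic conditions:
  department ∈ {eng, finance, legal, sales}: sales is in the set → true
  NOT on corporate VPN: no → true
  department = ops: sales == ops is false
  request region = ap-south: ap-south == ap-south is true
  clearance level ≥ 5: 3 ≥ 5 is false
  NOT resource owner approved: yes → false
  NOT MFA completed: yes → false
  device is managed: no → false
  source IP on allow-list: yes → true
  session risk score ≤ 80: 79 ≤ 80 is true
  session risk score ≥ 37: 79 ≥ 37 is true
  resource owner approved: yes → true
  on corporate VPN: no → false
  role = admin: admin == admin is true
Combine:
[1.1.1.1.1] true AND true = true
[1.1.1.1] NOT true = false
[1.1.1.2] false OR true = true
[1.1.1] false AND true = false
[1.1.2.1] exactly-one(false, false) = false
[1.1.2.2] false AND false = false
[1.1.2] false OR false = false
[1.1] false → false (antecedent false ⇒ implication holds) = true
[1.2.1] true OR true = true
[1.2.2.2] true OR false = true
[1.2.2] true AND true = true
[1.2.3.2.1] false AND true = false
[1.2.3.2] NOT false = true
[1.2.3] true OR true = true
[1.2] true AND true AND true = true
[1] true AND true = true
[root] NOT true = false
Overall: false → denied

Denied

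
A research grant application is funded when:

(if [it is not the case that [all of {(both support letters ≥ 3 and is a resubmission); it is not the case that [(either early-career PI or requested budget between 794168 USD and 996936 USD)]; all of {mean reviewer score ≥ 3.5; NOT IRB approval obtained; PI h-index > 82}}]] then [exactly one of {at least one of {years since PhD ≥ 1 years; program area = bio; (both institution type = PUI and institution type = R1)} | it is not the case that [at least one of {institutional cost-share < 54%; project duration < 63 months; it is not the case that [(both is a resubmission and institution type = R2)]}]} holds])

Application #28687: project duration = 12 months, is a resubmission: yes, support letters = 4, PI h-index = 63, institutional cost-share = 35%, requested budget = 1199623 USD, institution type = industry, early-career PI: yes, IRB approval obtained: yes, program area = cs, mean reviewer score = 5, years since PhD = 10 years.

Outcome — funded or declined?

Atomic conditions:
  support letters ≥ 3: 4 ≥ 3 is true
  is a resubmission: yes → true
  early-career PI: yes → true
  requested budget between 794168 USD and 996936 USD: 1199623 in [794168, 996936] is false
  mean reviewer score ≥ 3.5: 5 ≥ 3.5 is true
  NOT IRB approval obtained: yes → false
  PI h-index > 82: 63 > 82 is false
  years since PhD ≥ 1 years: 10 ≥ 1 is true
  program area = bio: cs == bio is false
  institution type = PUI: industry == PUI is false
  institution type = R1: industry == R1 is false
  institutional cost-share < 54%: 35 < 54 is true
  project duration < 63 months: 12 < 63 is true
  institution type = R2: industry == R2 is false
Combine:
[1.1.1] true AND true = true
[1.1.2.1] true OR false = true
[1.1.2] NOT true = false
[1.1.3] true AND false AND false = false
[1.1] true AND false AND false = false
[1] NOT false = true
[2.1.3] false AND false = false
[2.1] true OR false OR false = true
[2.2.1.3.1] true AND false = false
[2.2.1.3] NOT false = true
[2.2.1] true OR true OR true = true
[2.2] NOT true = false
[2] exactly-one(true, false) = true
[root] true → true = true
Overall: true → funded

Funded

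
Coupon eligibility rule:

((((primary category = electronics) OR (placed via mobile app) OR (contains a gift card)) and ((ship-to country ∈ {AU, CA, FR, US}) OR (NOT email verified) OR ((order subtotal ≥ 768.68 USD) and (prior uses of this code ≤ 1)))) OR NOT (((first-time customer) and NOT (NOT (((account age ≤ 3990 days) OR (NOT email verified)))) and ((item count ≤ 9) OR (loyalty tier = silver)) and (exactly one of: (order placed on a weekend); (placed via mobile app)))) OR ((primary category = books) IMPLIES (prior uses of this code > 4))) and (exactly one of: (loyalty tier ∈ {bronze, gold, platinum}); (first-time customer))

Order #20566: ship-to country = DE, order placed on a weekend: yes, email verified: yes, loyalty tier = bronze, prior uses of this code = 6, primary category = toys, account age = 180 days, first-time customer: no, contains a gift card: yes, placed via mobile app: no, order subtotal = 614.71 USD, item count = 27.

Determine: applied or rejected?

Atomic conditions:
  primary category = electronics: toys == electronics is false
  placed via mobile app: no → false
  contains a gift card: yes → true
  ship-to country ∈ {AU, CA, FR, US}: DE is not in the set → false
  NOT email verified: yes → false
  order subtotal ≥ 768.68 USD: 614.71 ≥ 768.68 is false
  prior uses of this code ≤ 1: 6 ≤ 1 is false
  first-time customer: no → false
  account age ≤ 3990 days: 180 ≤ 3990 is true
  item count ≤ 9: 27 ≤ 9 is false
  loyalty tier = silver: bronze == silver is false
  order placed on a weekend: yes → true
  primary category = books: toys == books is false
  prior uses of this code > 4: 6 > 4 is true
  loyalty tier ∈ {bronze, gold, platinum}: bronze is in the set → true
Combine:
[1.1.1] false OR false OR true = true
[1.1.2.3] false AND false = false
[1.1.2] false OR false OR false = false
[1.1] true AND false = false
[1.2.1.2.1.1] true OR false = true
[1.2.1.2.1] NOT true = false
[1.2.1.2] NOT false = true
[1.2.1.3] false OR false = false
[1.2.1.4] exactly-one(true, false) = true
[1.2.1] false AND true AND false AND true = false
[1.2] NOT false = true
[1.3] false → true (antecedent false ⇒ implication holds) = true
[1] false OR true OR true = true
[2] exactly-one(true, false) = true
[root] true AND true = true
Overall: true → applied

Applied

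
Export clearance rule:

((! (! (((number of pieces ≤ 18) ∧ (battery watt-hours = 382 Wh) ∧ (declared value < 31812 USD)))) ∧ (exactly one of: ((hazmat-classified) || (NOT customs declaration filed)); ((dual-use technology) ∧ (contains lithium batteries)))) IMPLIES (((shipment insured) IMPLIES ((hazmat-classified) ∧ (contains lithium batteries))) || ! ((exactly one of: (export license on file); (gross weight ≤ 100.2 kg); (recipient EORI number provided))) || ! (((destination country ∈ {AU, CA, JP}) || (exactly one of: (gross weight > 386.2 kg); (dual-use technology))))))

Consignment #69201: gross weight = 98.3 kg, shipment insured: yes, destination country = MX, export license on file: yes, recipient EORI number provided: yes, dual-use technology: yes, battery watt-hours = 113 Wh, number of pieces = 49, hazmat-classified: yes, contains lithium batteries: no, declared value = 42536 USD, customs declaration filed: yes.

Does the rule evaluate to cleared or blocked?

Atomic conditions:
  number of pieces ≤ 18: 49 ≤ 18 is false
  battery watt-hours = 382 Wh: 113 == 382 is false
  declared value < 31812 USD: 42536 < 31812 is false
  hazmat-classified: yes → true
  NOT customs declaration filed: yes → false
  dual-use technology: yes → true
  contains lithium batteries: no → false
  shipment insured: yes → true
  export license on file: yes → true
  gross weight ≤ 100.2 kg: 98.3 ≤ 100.2 is true
  recipient EORI number provided: yes → true
  destination country ∈ {AU, CA, JP}: MX is not in the set → false
  gross weight > 386.2 kg: 98.3 > 386.2 is false
Combine:
[1.1.1.1] false AND false AND false = false
[1.1.1] NOT false = true
[1.1] NOT true = false
[1.2.1] true OR false = true
[1.2.2] true AND false = false
[1.2] exactly-one(true, false) = true
[1] false AND true = false
[2.1.2] true AND false = false
[2.1] true → false = false
[2.2.1] exactly-one(true, true, true) = false
[2.2] NOT false = true
[2.3.1.2] exactly-one(false, true) = true
[2.3.1] false OR true = true
[2.3] NOT true = false
[2] false OR true OR false = true
[root] false → true (antecedent false ⇒ implication holds) = true
Overall: true → cleared

Cleared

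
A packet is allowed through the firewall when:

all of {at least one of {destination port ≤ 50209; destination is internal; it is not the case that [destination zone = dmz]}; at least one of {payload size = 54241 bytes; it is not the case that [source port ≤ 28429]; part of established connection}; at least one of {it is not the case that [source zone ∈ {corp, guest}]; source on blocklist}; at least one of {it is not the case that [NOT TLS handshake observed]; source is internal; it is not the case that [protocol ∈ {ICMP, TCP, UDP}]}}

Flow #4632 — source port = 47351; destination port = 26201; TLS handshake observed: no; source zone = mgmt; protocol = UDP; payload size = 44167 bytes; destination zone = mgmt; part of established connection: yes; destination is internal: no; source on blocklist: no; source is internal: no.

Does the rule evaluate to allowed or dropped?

Atomic conditions:
  destination port ≤ 50209: 26201 ≤ 50209 is true
  destination is internal: no → false
  destination zone = dmz: mgmt == dmz is false
  payload size = 54241 bytes: 44167 == 54241 is false
  source port ≤ 28429: 47351 ≤ 28429 is false
  part of established connection: yes → true
  source zone ∈ {corp, guest}: mgmt is not in the set → false
  source on blocklist: no → false
  NOT TLS handshake observed: no → true
  source is internal: no → false
  protocol ∈ {ICMP, TCP, UDP}: UDP is in the set → true
Combine:
[1.3] NOT false = true
[1] true OR false OR true = true
[2.2] NOT false = true
[2] false OR true OR true = true
[3.1] NOT false = true
[3] true OR false = true
[4.1] NOT true = false
[4.3] NOT true = false
[4] false OR false OR false = false
[root] true AND true AND true AND false = false
Overall: false → dropped

Dropped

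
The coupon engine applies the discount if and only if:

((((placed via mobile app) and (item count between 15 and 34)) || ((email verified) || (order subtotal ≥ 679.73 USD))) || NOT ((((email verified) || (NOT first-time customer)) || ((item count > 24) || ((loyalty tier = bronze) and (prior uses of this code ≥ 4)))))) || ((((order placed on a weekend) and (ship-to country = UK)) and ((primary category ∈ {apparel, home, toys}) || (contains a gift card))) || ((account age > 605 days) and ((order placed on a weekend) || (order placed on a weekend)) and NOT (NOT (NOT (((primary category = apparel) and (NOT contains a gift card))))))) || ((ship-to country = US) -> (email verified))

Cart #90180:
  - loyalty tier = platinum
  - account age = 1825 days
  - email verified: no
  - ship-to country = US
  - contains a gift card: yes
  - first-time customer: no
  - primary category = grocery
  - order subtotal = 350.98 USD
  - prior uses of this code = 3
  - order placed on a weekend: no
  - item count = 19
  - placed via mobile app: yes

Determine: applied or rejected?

Atomic conditions:
  placed via mobile app: yes → true
  item count between 15 and 34: 19 in [15, 34] is true
  email verified: no → false
  order subtotal ≥ 679.73 USD: 350.98 ≥ 679.73 is false
  NOT first-time customer: no → true
  item count > 24: 19 > 24 is false
  loyalty tier = bronze: platinum == bronze is false
  prior uses of this code ≥ 4: 3 ≥ 4 is false
  order placed on a weekend: no → false
  ship-to country = UK: US == UK is false
  primary category ∈ {apparel, home, toys}: grocery is not in the set → false
  contains a gift card: yes → true
  account age > 605 days: 1825 > 605 is true
  primary category = apparel: grocery == apparel is false
  NOT contains a gift card: yes → false
  ship-to country = US: US == US is true
Combine:
[1.1.1] true AND true = true
[1.1.2] false OR false = false
[1.1] true OR false = true
[1.2.1.1] false OR true = true
[1.2.1.2.2] false AND false = false
[1.2.1.2] false OR false = false
[1.2.1] true OR false = true
[1.2] NOT true = false
[1] true OR false = true
[2.1.1] false AND false = false
[2.1.2] false OR true = true
[2.1] false AND true = false
[2.2.2] false OR false = false
[2.2.3.1.1.1] false AND false = false
[2.2.3.1.1] NOT false = true
[2.2.3.1] NOT true = false
[2.2.3] NOT false = true
[2.2] true AND false AND true = false
[2] false OR false = false
[3] true → false = false
[root] true OR false OR false = true
Overall: true → applied

Applied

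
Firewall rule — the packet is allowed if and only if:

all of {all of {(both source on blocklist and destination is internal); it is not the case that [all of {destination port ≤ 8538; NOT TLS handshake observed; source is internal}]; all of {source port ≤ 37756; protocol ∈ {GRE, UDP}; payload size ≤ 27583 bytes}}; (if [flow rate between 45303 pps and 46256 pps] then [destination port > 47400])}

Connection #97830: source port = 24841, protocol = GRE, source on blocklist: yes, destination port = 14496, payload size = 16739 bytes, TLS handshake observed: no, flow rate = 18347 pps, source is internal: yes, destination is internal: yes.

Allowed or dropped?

Allowed

Atomic conditions:
  source on blocklist: yes → true
  destination is internal: yes → true
  destination port ≤ 8538: 14496 ≤ 8538 is false
  NOT TLS handshake observed: no → true
  source is internal: yes → true
  source port ≤ 37756: 24841 ≤ 37756 is true
  protocol ∈ {GRE, UDP}: GRE is in the set → true
  payload size ≤ 27583 bytes: 16739 ≤ 27583 is true
  flow rate between 45303 pps and 46256 pps: 18347 in [45303, 46256] is false
  destination port > 47400: 14496 > 47400 is false
Combine:
[1.1] true AND true = true
[1.2.1] false AND true AND true = false
[1.2] NOT false = true
[1.3] true AND true AND true = true
[1] true AND true AND true = true
[2] false → false (antecedent false ⇒ implication holds) = true
[root] true AND true = true
Overall: true → allowed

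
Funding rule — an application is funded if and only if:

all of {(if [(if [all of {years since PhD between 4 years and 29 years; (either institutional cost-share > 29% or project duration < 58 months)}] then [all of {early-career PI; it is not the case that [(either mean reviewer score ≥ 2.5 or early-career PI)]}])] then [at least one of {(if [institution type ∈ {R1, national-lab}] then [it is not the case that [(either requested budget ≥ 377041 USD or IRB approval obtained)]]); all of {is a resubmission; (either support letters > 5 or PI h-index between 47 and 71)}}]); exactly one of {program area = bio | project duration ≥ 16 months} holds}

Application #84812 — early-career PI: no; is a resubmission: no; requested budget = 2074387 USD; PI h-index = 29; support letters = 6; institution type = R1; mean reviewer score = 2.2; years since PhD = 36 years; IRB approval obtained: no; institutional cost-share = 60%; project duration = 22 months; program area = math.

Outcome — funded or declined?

Atomic conditions:
  years since PhD between 4 years and 29 years: 36 in [4, 29] is false
  institutional cost-share > 29%: 60 > 29 is true
  project duration < 58 months: 22 < 58 is true
  early-career PI: no → false
  mean reviewer score ≥ 2.5: 2.2 ≥ 2.5 is false
  institution type ∈ {R1, national-lab}: R1 is in the set → true
  requested budget ≥ 377041 USD: 2074387 ≥ 377041 is true
  IRB approval obtained: no → false
  is a resubmission: no → false
  support letters > 5: 6 > 5 is true
  PI h-index between 47 and 71: 29 in [47, 71] is false
  program area = bio: math == bio is false
  project duration ≥ 16 months: 22 ≥ 16 is true
Combine:
[1.1.1.2] true OR true = true
[1.1.1] false AND true = false
[1.1.2.2.1] false OR false = false
[1.1.2.2] NOT false = true
[1.1.2] false AND true = false
[1.1] false → false (antecedent false ⇒ implication holds) = true
[1.2.1.2.1] true OR false = true
[1.2.1.2] NOT true = false
[1.2.1] true → false = false
[1.2.2.2] true OR false = true
[1.2.2] false AND true = false
[1.2] false OR false = false
[1] true → false = false
[2] exactly-one(false, true) = true
[root] false AND true = false
Overall: false → declined

Declined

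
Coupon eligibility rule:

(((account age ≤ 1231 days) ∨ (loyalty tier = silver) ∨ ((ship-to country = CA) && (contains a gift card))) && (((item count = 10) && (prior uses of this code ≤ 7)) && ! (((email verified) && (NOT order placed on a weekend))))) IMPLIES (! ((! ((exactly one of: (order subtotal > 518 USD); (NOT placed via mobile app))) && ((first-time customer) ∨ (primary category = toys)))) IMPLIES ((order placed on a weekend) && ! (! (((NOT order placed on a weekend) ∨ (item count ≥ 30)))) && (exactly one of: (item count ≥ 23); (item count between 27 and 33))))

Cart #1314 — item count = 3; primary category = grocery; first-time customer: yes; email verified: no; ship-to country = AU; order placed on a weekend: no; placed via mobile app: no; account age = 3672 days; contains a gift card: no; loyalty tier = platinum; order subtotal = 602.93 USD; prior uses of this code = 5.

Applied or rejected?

Applied

Atomic conditions:
  account age ≤ 1231 days: 3672 ≤ 1231 is false
  loyalty tier = silver: platinum == silver is false
  ship-to country = CA: AU == CA is false
  contains a gift card: no → false
  item count = 10: 3 == 10 is false
  prior uses of this code ≤ 7: 5 ≤ 7 is true
  email verified: no → false
  NOT order placed on a weekend: no → true
  order subtotal > 518 USD: 602.93 > 518 is true
  NOT placed via mobile app: no → true
  first-time customer: yes → true
  primary category = toys: grocery == toys is false
  order placed on a weekend: no → false
  item count ≥ 30: 3 ≥ 30 is false
  item count ≥ 23: 3 ≥ 23 is false
  item count between 27 and 33: 3 in [27, 33] is false
Combine:
[1.1.3] false AND false = false
[1.1] false OR false OR false = false
[1.2.1] false AND true = false
[1.2.2.1] false AND true = false
[1.2.2] NOT false = true
[1.2] false AND true = false
[1] false AND false = false
[2.1.1.1.1] exactly-one(true, true) = false
[2.1.1.1] NOT false = true
[2.1.1.2] true OR false = true
[2.1.1] true AND true = true
[2.1] NOT true = false
[2.2.2.1.1] true OR false = true
[2.2.2.1] NOT true = false
[2.2.2] NOT false = true
[2.2.3] exactly-one(false, false) = false
[2.2] false AND true AND false = false
[2] false → false (antecedent false ⇒ implication holds) = true
[root] false → true (antecedent false ⇒ implication holds) = true
Overall: true → applied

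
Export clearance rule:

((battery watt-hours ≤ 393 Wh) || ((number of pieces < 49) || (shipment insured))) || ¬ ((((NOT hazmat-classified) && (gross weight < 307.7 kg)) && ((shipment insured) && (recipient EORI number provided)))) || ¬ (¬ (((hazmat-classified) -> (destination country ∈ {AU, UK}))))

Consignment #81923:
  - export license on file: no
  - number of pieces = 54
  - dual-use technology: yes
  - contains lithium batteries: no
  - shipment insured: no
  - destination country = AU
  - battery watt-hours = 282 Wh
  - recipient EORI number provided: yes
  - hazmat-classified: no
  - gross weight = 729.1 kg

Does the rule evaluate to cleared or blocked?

Cleared

Atomic conditions:
  battery watt-hours ≤ 393 Wh: 282 ≤ 393 is true
  number of pieces < 49: 54 < 49 is false
  shipment insured: no → false
  NOT hazmat-classified: no → true
  gross weight < 307.7 kg: 729.1 < 307.7 is false
  recipient EORI number provided: yes → true
  hazmat-classified: no → false
  destination country ∈ {AU, UK}: AU is in the set → true
Combine:
[1.2] false OR false = false
[1] true OR false = true
[2.1.1] true AND false = false
[2.1.2] false AND true = false
[2.1] false AND false = false
[2] NOT false = true
[3.1.1] false → true (antecedent false ⇒ implication holds) = true
[3.1] NOT true = false
[3] NOT false = true
[root] true OR true OR true = true
Overall: true → cleared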